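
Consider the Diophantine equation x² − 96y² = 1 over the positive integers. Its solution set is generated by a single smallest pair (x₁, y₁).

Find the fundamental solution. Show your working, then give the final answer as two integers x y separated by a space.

49 5

√96 → a₀=9, period (1,3,1,18); ℓ=4 even so k=3
a_0=9:  p_0=9·1+0=9,  q_0=9·0+1=1
…
a_2=3:  p_2=3·10+9=39,  q_2=3·1+1=4
a_3=1:  p_3=1·39+10=49,  q_3=1·4+1=5
→ (49, 5).  Check: 49²=2401, 96·5²=2400, difference 1.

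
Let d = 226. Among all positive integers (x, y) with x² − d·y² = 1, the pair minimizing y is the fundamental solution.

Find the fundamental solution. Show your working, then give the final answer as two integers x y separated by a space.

d=226: √d = [15; 30] (ℓ=1, odd), read p_1/q_1
k=0  a_k=15  p_k/q_k = 15/1
k=1  a_k=30  p_k/q_k = 451/30
(x₁, y₁) = (451, 30);  451² − 226·30² = 1 ✓

451 30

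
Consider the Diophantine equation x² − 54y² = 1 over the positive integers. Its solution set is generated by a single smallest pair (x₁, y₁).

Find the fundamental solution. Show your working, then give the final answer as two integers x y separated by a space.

485 66

√54 → a₀=7, period (2,1,6,1,2,14); ℓ=6 even so k=5
i=0: a=7 ⇒ p=7, q=1
i=1: a=2 ⇒ p=15, q=2
i=2: a=1 ⇒ p=22, q=3
…
i=4: a=1 ⇒ p=169, q=23
i=5: a=2 ⇒ p=485, q=66
→ (485, 66).  Check: 485²=235225, 54·66²=235224, difference 1.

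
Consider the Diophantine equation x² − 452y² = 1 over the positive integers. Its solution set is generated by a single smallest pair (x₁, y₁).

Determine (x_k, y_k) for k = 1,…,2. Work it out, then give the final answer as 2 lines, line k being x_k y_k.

√452 = [21; 3,1,5,3,10,3,5,1,3,42, …], period ℓ=10 (even) → k=9
step 0: (21, 1)  from 21·(1,0) + (0,1)
…
step 2: (85, 4)  from 1·(64,3) + (21,1)
…
step 8: (313483, 14745)  from 1·(263904,12413) + (49579,2332)
step 9: (1204353, 56648)  from 3·(313483,14745) + (263904,12413)
(x₁, y₁) = (1204353, 56648);  1204353² − 452·56648² = 1 ✓
(1204353+56648√452)^2 = 2900932297217 + 136448377488√452

1204353 56648
2900932297217 136448377488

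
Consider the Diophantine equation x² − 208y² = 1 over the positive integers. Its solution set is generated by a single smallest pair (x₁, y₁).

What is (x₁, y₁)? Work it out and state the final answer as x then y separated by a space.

649 45

[14; 2,2,1,2,2,28] for √208; ℓ=6 ⇒ convergent index 5
a_0=14:  p_0=14·1+0=14,  q_0=14·0+1=1
…
a_4=2:  p_4=2·101+72=274,  q_4=2·7+5=19
a_5=2:  p_5=2·274+101=649,  q_5=2·19+7=45
fundamental: x₁=649, y₁=45  (since 421201 − 208·2025 = 1)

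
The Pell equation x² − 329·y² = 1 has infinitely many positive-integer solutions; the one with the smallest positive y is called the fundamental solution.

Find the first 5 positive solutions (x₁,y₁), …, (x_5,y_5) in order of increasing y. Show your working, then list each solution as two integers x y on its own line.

2376415 131016
11294696504449 622696775280
53681772387237964255 2959571914453911384
255140338255224918953587201 14066342182173360946441440
1212638653869526969777790618564575 66854933113696055535160815363816

[18; 7,4,2,1,1,4,1,1,2,4,7,36] for √329; ℓ=12 ⇒ convergent index 11
k=0  a_k=18  p_k/q_k = 18/1
k=1  a_k=7  p_k/q_k = 127/7
k=2  a_k=4  p_k/q_k = 526/29
k=3  a_k=2  p_k/q_k = 1179/65
…
k=7  a_k=1  p_k/q_k = 16125/889
k=8  a_k=1  p_k/q_k = 29366/1619
…
k=10  a_k=4  p_k/q_k = 328794/18127
k=11  a_k=7  p_k/q_k = 2376415/131016
(x₁, y₁) = (2376415, 131016);  2376415² − 329·131016² = 1 ✓
(x_2, y_2) = (2376415·2376415 + 329·131016·131016, 2376415·131016 + 131016·2376415) = (11294696504449, 622696775280)
(x_3, y_3) = (2376415·11294696504449 + 329·131016·622696775280, 2376415·622696775280 + 131016·11294696504449) = (53681772387237964255, 2959571914453911384)
(x_4, y_4) = (2376415·53681772387237964255 + 329·131016·2959571914453911384, 2376415·2959571914453911384 + 131016·53681772387237964255) = (255140338255224918953587201, 14066342182173360946441440)
(x_5, y_5) = (2376415·255140338255224918953587201 + 329·131016·14066342182173360946441440, 2376415·14066342182173360946441440 + 131016·255140338255224918953587201) = (1212638653869526969777790618564575, 66854933113696055535160815363816)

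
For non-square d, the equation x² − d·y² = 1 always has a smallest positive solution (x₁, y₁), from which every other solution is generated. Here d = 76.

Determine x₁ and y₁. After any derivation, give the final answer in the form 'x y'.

[8; 1,2,1,1,5,4,5,1,1,2,1,16] for √76; ℓ=12 ⇒ convergent index 11
i=0: a=8 ⇒ p=8, q=1
i=1: a=1 ⇒ p=9, q=1
i=2: a=2 ⇒ p=26, q=3
i=3: a=1 ⇒ p=35, q=4
i=4: a=1 ⇒ p=61, q=7
i=5: a=5 ⇒ p=340, q=39
i=6: a=4 ⇒ p=1421, q=163
i=7: a=5 ⇒ p=7445, q=854
i=8: a=1 ⇒ p=8866, q=1017
i=9: a=1 ⇒ p=16311, q=1871
i=10: a=2 ⇒ p=41488, q=4759
i=11: a=1 ⇒ p=57799, q=6630
→ (57799, 6630).  Check: 57799²=3340724401, 76·6630²=3340724400, difference 1.

57799 6630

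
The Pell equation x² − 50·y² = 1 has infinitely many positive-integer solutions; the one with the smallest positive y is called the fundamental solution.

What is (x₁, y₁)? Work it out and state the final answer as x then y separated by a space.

99 14

√50 = [7; 14, …], period ℓ=1 (odd) → k=1
k=0  a_k=7  p_k/q_k = 7/1
k=1  a_k=14  p_k/q_k = 99/14
→ (99, 14).  Check: 99²=9801, 50·14²=9800, difference 1.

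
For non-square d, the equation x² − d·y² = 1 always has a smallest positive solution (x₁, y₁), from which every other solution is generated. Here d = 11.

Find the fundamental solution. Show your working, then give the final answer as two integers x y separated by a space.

d=11: √d = [3; 3,6] (ℓ=2, even), read p_1/q_1
k=0  a_k=3  p_k/q_k = 3/1
k=1  a_k=3  p_k/q_k = 10/3
(x₁, y₁) = (10, 3);  10² − 11·3² = 1 ✓

10 3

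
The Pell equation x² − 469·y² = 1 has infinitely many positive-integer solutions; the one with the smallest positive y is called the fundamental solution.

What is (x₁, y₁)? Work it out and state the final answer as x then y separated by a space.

[21; 1,1,1,10,6,10,1,1,1,42] for √469; ℓ=10 ⇒ convergent index 9
i=0: a=21 ⇒ p=21, q=1
i=1: a=1 ⇒ p=22, q=1
…
i=5: a=6 ⇒ p=4223, q=195
i=6: a=10 ⇒ p=42923, q=1982
i=7: a=1 ⇒ p=47146, q=2177
i=8: a=1 ⇒ p=90069, q=4159
i=9: a=1 ⇒ p=137215, q=6336
(x₁, y₁) = (137215, 6336);  137215² − 469·6336² = 1 ✓

137215 6336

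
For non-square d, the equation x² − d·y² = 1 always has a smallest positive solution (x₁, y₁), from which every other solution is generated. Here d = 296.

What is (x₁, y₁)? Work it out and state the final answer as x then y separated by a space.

3699 215

[17; 4,1,7,1,4,34] for √296; ℓ=6 ⇒ convergent index 5
a_0=17:  p_0=17·1+0=17,  q_0=17·0+1=1
a_1=4:  p_1=4·17+1=69,  q_1=4·1+0=4
a_2=1:  p_2=1·69+17=86,  q_2=1·4+1=5
a_3=7:  p_3=7·86+69=671,  q_3=7·5+4=39
a_4=1:  p_4=1·671+86=757,  q_4=1·39+5=44
a_5=4:  p_5=4·757+671=3699,  q_5=4·44+39=215
(x₁, y₁) = (3699, 215);  3699² − 296·215² = 1 ✓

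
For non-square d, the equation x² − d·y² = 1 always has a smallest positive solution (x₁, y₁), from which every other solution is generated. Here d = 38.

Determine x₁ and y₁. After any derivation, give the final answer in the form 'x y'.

37 6

[6; 6,12] for √38; ℓ=2 ⇒ convergent index 1
step 0: (6, 1)  from 6·(1,0) + (0,1)
step 1: (37, 6)  from 6·(6,1) + (1,0)
→ (37, 6).  Check: 37²=1369, 38·6²=1368, difference 1.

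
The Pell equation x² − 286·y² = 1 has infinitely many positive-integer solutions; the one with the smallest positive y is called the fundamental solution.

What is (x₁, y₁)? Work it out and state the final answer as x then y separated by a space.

561835 33222

d=286: √d = [16; 1,10,3,3,2,3,3,10,1,32] (ℓ=10, even), read p_9/q_9
k=0  a_k=16  p_k/q_k = 16/1
k=1  a_k=1  p_k/q_k = 17/1
…
k=3  a_k=3  p_k/q_k = 575/34
k=4  a_k=3  p_k/q_k = 1911/113
k=5  a_k=2  p_k/q_k = 4397/260
k=6  a_k=3  p_k/q_k = 15102/893
k=7  a_k=3  p_k/q_k = 49703/2939
k=8  a_k=10  p_k/q_k = 512132/30283
k=9  a_k=1  p_k/q_k = 561835/33222
(x₁, y₁) = (561835, 33222);  561835² − 286·33222² = 1 ✓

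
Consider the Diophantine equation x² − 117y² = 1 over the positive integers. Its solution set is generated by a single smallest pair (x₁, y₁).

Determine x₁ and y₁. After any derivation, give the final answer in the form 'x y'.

649 60

[10; 1,4,2,4,1,20] for √117; ℓ=6 ⇒ convergent index 5
k=0  a_k=10  p_k/q_k = 10/1
k=1  a_k=1  p_k/q_k = 11/1
k=2  a_k=4  p_k/q_k = 54/5
k=3  a_k=2  p_k/q_k = 119/11
k=4  a_k=4  p_k/q_k = 530/49
k=5  a_k=1  p_k/q_k = 649/60
fundamental: x₁=649, y₁=60  (since 421201 − 117·3600 = 1)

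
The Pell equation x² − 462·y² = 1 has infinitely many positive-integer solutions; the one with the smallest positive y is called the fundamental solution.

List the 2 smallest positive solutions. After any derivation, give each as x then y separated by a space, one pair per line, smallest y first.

√462 = [21; 2,42, …], period ℓ=2 (even) → k=1
step 0: (21, 1)  from 21·(1,0) + (0,1)
step 1: (43, 2)  from 2·(21,1) + (1,0)
fundamental: x₁=43, y₁=2  (since 1849 − 462·4 = 1)
(43+2√462)^2 = 3697 + 172√462

43 2
3697 172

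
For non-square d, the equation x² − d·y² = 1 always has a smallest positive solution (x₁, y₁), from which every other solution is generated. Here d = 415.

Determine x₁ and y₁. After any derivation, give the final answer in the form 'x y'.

18412804 903849

√415 = [20; 2,1,2,4,6,…,1,2,40, …], period ℓ=16 (even) → k=15
a_0=20:  p_0=20·1+0=20,  q_0=20·0+1=1
a_1=2:  p_1=2·20+1=41,  q_1=2·1+0=2
…
a_4=4:  p_4=4·163+61=713,  q_4=4·8+3=35
…
a_6=1:  p_6=1·4441+713=5154,  q_6=1·218+35=253
…
a_14=1:  p_14=1·4730294+2110961=6841255,  q_14=1·232201+103623=335824
a_15=2:  p_15=2·6841255+4730294=18412804,  q_15=2·335824+232201=903849
(x₁, y₁) = (18412804, 903849);  18412804² − 415·903849² = 1 ✓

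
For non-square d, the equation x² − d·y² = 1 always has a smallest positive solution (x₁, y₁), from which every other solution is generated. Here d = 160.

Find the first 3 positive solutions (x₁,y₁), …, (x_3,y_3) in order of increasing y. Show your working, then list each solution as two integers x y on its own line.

721 57
1039681 82194
1499219281 118523691

d=160: √d = [12; 1,1,1,5,1,1,1,24] (ℓ=8, even), read p_7/q_7
a_0=12:  p_0=12·1+0=12,  q_0=12·0+1=1
…
a_6=1:  p_6=1·253+215=468,  q_6=1·20+17=37
a_7=1:  p_7=1·468+253=721,  q_7=1·37+20=57
fundamental: x₁=721, y₁=57  (since 519841 − 160·3249 = 1)
k=2:  x_2 = 721·721+160·57·57 = 1039681,  y_2 = 721·57+57·721 = 82194
k=3:  x_3 = 721·1039681+160·57·82194 = 1499219281,  y_3 = 721·82194+57·1039681 = 118523691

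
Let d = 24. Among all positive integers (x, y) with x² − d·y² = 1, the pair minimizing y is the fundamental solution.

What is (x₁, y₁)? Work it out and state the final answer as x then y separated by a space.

5 1

√24 → a₀=4, period (1,8); ℓ=2 even so k=1
step 0: (4, 1)  from 4·(1,0) + (0,1)
step 1: (5, 1)  from 1·(4,1) + (1,0)
fundamental: x₁=5, y₁=1  (since 25 − 24·1 = 1)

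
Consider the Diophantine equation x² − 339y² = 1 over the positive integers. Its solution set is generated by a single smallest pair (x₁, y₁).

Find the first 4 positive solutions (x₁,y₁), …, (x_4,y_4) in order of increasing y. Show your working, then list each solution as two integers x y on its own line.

d=339: √d = [18; 2,2,2,1,17,1,2,2,2,36] (ℓ=10, even), read p_9/q_9
a_0=18:  p_0=18·1+0=18,  q_0=18·0+1=1
…
a_2=2:  p_2=2·37+18=92,  q_2=2·2+1=5
a_3=2:  p_3=2·92+37=221,  q_3=2·5+2=12
…
a_5=17:  p_5=17·313+221=5542,  q_5=17·17+12=301
a_6=1:  p_6=1·5542+313=5855,  q_6=1·301+17=318
a_7=2:  p_7=2·5855+5542=17252,  q_7=2·318+301=937
a_8=2:  p_8=2·17252+5855=40359,  q_8=2·937+318=2192
a_9=2:  p_9=2·40359+17252=97970,  q_9=2·2192+937=5321
fundamental: x₁=97970, y₁=5321  (since 9598120900 − 339·28313041 = 1)
n=2: (97970,5321)∘(97970,5321) = (97970·97970+339·5321·5321, 97970·5321+5321·97970) = (19196241799,1042596740)
n=3: (19196241799,1042596740)∘(97970,5321) = (97970·19196241799+339·5321·1042596740, 97970·1042596740+5321·19196241799) = (3761311617998090,204286405230279)
n=4: (3761311617998090,204286405230279)∘(97970,5321) = (97970·3761311617998090+339·5321·204286405230279, 97970·204286405230279+5321·3761311617998090) = (736991398411349512801,40027878239778270520)

97970 5321
19196241799 1042596740
3761311617998090 204286405230279
736991398411349512801 40027878239778270520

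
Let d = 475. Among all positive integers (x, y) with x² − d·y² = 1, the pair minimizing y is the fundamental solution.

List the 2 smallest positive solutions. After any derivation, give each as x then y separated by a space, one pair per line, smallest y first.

d=475: √d = [21; 1,3,1,6,2,6,1,3,1,42] (ℓ=10, even), read p_9/q_9
k=0  a_k=21  p_k/q_k = 21/1
…
k=2  a_k=3  p_k/q_k = 87/4
k=3  a_k=1  p_k/q_k = 109/5
…
k=5  a_k=2  p_k/q_k = 1591/73
k=6  a_k=6  p_k/q_k = 10287/472
k=7  a_k=1  p_k/q_k = 11878/545
k=8  a_k=3  p_k/q_k = 45921/2107
k=9  a_k=1  p_k/q_k = 57799/2652
(x₁, y₁) = (57799, 2652);  57799² − 475·2652² = 1 ✓
(57799+2652√475)^2 = 6681448801 + 306565896√475

57799 2652
6681448801 306565896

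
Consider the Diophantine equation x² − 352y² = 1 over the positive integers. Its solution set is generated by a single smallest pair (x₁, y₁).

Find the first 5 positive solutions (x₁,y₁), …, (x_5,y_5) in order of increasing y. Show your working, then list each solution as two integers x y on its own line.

77617 4137
12048797377 642203058
1870383011943601 99691749501435
290347036464004160257 15475549041463557732
45071731856582838801391537 2402331379802862171467853

√352 → a₀=18, period (1,3,5,9,5,3,1,36); ℓ=8 even so k=7
step 0: (18, 1)  from 18·(1,0) + (0,1)
step 1: (19, 1)  from 1·(18,1) + (1,0)
…
step 3: (394, 21)  from 5·(75,4) + (19,1)
step 4: (3621, 193)  from 9·(394,21) + (75,4)
…
step 6: (59118, 3151)  from 3·(18499,986) + (3621,193)
step 7: (77617, 4137)  from 1·(59118,3151) + (18499,986)
→ (77617, 4137).  Check: 77617²=6024398689, 352·4137²=6024398688, difference 1.
(x_2, y_2) = (77617·77617 + 352·4137·4137, 77617·4137 + 4137·77617) = (12048797377, 642203058)
(x_3, y_3) = (77617·12048797377 + 352·4137·642203058, 77617·642203058 + 4137·12048797377) = (1870383011943601, 99691749501435)
(x_4, y_4) = (77617·1870383011943601 + 352·4137·99691749501435, 77617·99691749501435 + 4137·1870383011943601) = (290347036464004160257, 15475549041463557732)
(x_5, y_5) = (77617·290347036464004160257 + 352·4137·15475549041463557732, 77617·15475549041463557732 + 4137·290347036464004160257) = (45071731856582838801391537, 2402331379802862171467853)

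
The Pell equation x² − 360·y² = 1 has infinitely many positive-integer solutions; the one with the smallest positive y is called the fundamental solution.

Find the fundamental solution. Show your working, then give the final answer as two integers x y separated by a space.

√360 → a₀=18, period (1,36); ℓ=2 even so k=1
a_0=18:  p_0=18·1+0=18,  q_0=18·0+1=1
a_1=1:  p_1=1·18+1=19,  q_1=1·1+0=1
→ (19, 1).  Check: 19²=361, 360·1²=360, difference 1.

19 1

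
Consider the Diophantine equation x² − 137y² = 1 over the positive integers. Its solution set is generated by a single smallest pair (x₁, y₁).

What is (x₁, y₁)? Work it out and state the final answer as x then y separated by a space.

d=137: √d = [11; 1,2,2,1,1,2,2,1,22] (ℓ=9, odd), read p_17/q_17
step 0: (11, 1)  from 11·(1,0) + (0,1)
step 1: (12, 1)  from 1·(11,1) + (1,0)
step 2: (35, 3)  from 2·(12,1) + (11,1)
step 3: (82, 7)  from 2·(35,3) + (12,1)
step 4: (117, 10)  from 1·(82,7) + (35,3)
step 5: (199, 17)  from 1·(117,10) + (82,7)
step 6: (515, 44)  from 2·(199,17) + (117,10)
…
step 10: (41341, 3532)  from 1·(39597,3383) + (1744,149)
step 11: (122279, 10447)  from 2·(41341,3532) + (39597,3383)
step 12: (285899, 24426)  from 2·(122279,10447) + (41341,3532)
step 13: (408178, 34873)  from 1·(285899,24426) + (122279,10447)
step 14: (694077, 59299)  from 1·(408178,34873) + (285899,24426)
…
step 16: (4286741, 366241)  from 2·(1796332,153471) + (694077,59299)
step 17: (6083073, 519712)  from 1·(4286741,366241) + (1796332,153471)
→ (6083073, 519712).  Check: 6083073²=37003777123329, 137·519712²=37003777123328, difference 1.

6083073 519712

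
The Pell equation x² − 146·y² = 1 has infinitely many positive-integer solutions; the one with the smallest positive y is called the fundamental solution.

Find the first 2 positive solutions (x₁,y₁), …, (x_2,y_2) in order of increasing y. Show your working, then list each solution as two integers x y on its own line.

145 12
42049 3480

√146 = [12; 12,24, …], period ℓ=2 (even) → k=1
a_0=12:  p_0=12·1+0=12,  q_0=12·0+1=1
a_1=12:  p_1=12·12+1=145,  q_1=12·1+0=12
fundamental: x₁=145, y₁=12  (since 21025 − 146·144 = 1)
k=2:  x_2 = 145·145+146·12·12 = 42049,  y_2 = 145·12+12·145 = 3480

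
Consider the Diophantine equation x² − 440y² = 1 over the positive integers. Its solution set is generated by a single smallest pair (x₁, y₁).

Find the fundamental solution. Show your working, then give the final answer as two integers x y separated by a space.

21 1

d=440: √d = [20; 1,40] (ℓ=2, even), read p_1/q_1
k=0  a_k=20  p_k/q_k = 20/1
k=1  a_k=1  p_k/q_k = 21/1
fundamental: x₁=21, y₁=1  (since 441 − 440·1 = 1)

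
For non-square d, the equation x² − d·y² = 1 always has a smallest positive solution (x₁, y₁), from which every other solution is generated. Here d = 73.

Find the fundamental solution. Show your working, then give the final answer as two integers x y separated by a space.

[8; 1,1,5,5,1,1,16] for √73; ℓ=7 ⇒ convergent index 13
i=0: a=8 ⇒ p=8, q=1
i=1: a=1 ⇒ p=9, q=1
…
i=4: a=5 ⇒ p=487, q=57
i=5: a=1 ⇒ p=581, q=68
…
i=8: a=1 ⇒ p=18737, q=2193
i=9: a=1 ⇒ p=36406, q=4261
i=10: a=5 ⇒ p=200767, q=23498
i=11: a=5 ⇒ p=1040241, q=121751
i=12: a=1 ⇒ p=1241008, q=145249
i=13: a=1 ⇒ p=2281249, q=267000
fundamental: x₁=2281249, y₁=267000  (since 5204097000001 − 73·71289000000 = 1)

2281249 267000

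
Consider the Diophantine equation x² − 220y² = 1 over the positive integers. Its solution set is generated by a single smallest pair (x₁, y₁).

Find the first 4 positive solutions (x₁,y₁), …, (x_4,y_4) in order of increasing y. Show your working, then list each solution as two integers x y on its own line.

89 6
15841 1068
2819609 190098
501874561 33836376

[14; 1,4,1,28] for √220; ℓ=4 ⇒ convergent index 3
step 0: (14, 1)  from 14·(1,0) + (0,1)
…
step 2: (74, 5)  from 4·(15,1) + (14,1)
step 3: (89, 6)  from 1·(74,5) + (15,1)
fundamental: x₁=89, y₁=6  (since 7921 − 220·36 = 1)
(89+6√220)^2 = 15841 + 1068√220
(89+6√220)^3 = 2819609 + 190098√220
(89+6√220)^4 = 501874561 + 33836376√220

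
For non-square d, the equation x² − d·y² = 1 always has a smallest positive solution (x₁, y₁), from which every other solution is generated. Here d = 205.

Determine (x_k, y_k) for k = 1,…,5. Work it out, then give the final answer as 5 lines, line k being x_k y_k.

39689 2772
3150433441 220035816
250075105640009 17466002999676
19850461732342200961 1386416385888245712
1575689951139784122242249 110050959861571165127460

√205 → a₀=14, period (3,6,1,4,1,6,3,28); ℓ=8 even so k=7
i=0: a=14 ⇒ p=14, q=1
…
i=2: a=6 ⇒ p=272, q=19
…
i=5: a=1 ⇒ p=1847, q=129
i=6: a=6 ⇒ p=12614, q=881
i=7: a=3 ⇒ p=39689, q=2772
(x₁, y₁) = (39689, 2772);  39689² − 205·2772² = 1 ✓
(39689+2772√205)^2 = 3150433441 + 220035816√205
(39689+2772√205)^3 = 250075105640009 + 17466002999676√205
(39689+2772√205)^4 = 19850461732342200961 + 1386416385888245712√205
(39689+2772√205)^5 = 1575689951139784122242249 + 110050959861571165127460√205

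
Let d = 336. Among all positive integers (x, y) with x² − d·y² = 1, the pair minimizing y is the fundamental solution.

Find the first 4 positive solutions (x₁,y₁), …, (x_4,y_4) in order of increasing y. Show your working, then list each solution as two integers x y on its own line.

d=336: √d = [18; 3,36] (ℓ=2, even), read p_1/q_1
a_0=18:  p_0=18·1+0=18,  q_0=18·0+1=1
a_1=3:  p_1=3·18+1=55,  q_1=3·1+0=3
fundamental: x₁=55, y₁=3  (since 3025 − 336·9 = 1)
k=2:  x_2 = 55·55+336·3·3 = 6049,  y_2 = 55·3+3·55 = 330
k=3:  x_3 = 55·6049+336·3·330 = 665335,  y_3 = 55·330+3·6049 = 36297
k=4:  x_4 = 55·665335+336·3·36297 = 73180801,  y_4 = 55·36297+3·665335 = 3992340

55 3
6049 330
665335 36297
73180801 3992340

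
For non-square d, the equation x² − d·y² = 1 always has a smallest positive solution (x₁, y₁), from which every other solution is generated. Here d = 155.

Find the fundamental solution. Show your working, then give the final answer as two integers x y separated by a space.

249 20

√155 → a₀=12, period (2,4,2,24); ℓ=4 even so k=3
i=0: a=12 ⇒ p=12, q=1
i=1: a=2 ⇒ p=25, q=2
i=2: a=4 ⇒ p=112, q=9
i=3: a=2 ⇒ p=249, q=20
→ (249, 20).  Check: 249²=62001, 155·20²=62000, difference 1.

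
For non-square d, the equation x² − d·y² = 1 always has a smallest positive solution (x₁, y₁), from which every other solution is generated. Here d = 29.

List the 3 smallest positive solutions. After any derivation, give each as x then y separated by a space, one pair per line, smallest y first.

9801 1820
192119201 35675640
3765920568201 699313893460

√29 = [5; 2,1,1,2,10, …], period ℓ=5 (odd) → k=9
step 0: (5, 1)  from 5·(1,0) + (0,1)
step 1: (11, 2)  from 2·(5,1) + (1,0)
…
step 3: (27, 5)  from 1·(16,3) + (11,2)
…
step 5: (727, 135)  from 10·(70,13) + (27,5)
step 6: (1524, 283)  from 2·(727,135) + (70,13)
step 7: (2251, 418)  from 1·(1524,283) + (727,135)
step 8: (3775, 701)  from 1·(2251,418) + (1524,283)
step 9: (9801, 1820)  from 2·(3775,701) + (2251,418)
→ (9801, 1820).  Check: 9801²=96059601, 29·1820²=96059600, difference 1.
(9801+1820√29)^2 = 192119201 + 35675640√29
(9801+1820√29)^3 = 3765920568201 + 699313893460√29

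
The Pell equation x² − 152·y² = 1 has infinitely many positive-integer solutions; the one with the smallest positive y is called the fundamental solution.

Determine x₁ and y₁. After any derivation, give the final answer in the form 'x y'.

√152 → a₀=12, period (3,24); ℓ=2 even so k=1
i=0: a=12 ⇒ p=12, q=1
i=1: a=3 ⇒ p=37, q=3
fundamental: x₁=37, y₁=3  (since 1369 − 152·9 = 1)

37 3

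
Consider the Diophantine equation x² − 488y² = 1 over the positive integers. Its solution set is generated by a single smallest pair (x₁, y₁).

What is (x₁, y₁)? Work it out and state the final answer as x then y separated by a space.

243 11

[22; 11,44] for √488; ℓ=2 ⇒ convergent index 1
a_0=22:  p_0=22·1+0=22,  q_0=22·0+1=1
a_1=11:  p_1=11·22+1=243,  q_1=11·1+0=11
(x₁, y₁) = (243, 11);  243² − 488·11² = 1 ✓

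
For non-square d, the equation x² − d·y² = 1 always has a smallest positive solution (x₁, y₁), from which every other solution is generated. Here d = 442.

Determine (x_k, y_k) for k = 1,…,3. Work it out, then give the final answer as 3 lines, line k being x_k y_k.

√442 = [21; 42, …], period ℓ=1 (odd) → k=1
step 0: (21, 1)  from 21·(1,0) + (0,1)
step 1: (883, 42)  from 42·(21,1) + (1,0)
→ (883, 42).  Check: 883²=779689, 442·42²=779688, difference 1.
n=2: (883,42)∘(883,42) = (883·883+442·42·42, 883·42+42·883) = (1559377,74172)
n=3: (1559377,74172)∘(883,42) = (883·1559377+442·42·74172, 883·74172+42·1559377) = (2753858899,130987710)

883 42
1559377 74172
2753858899 130987710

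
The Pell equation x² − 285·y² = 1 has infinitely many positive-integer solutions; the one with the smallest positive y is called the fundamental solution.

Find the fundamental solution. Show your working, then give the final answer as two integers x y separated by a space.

2431 144

√285 = [16; 1,7,2,7,1,32, …], period ℓ=6 (even) → k=5
a_0=16:  p_0=16·1+0=16,  q_0=16·0+1=1
a_1=1:  p_1=1·16+1=17,  q_1=1·1+0=1
a_2=7:  p_2=7·17+16=135,  q_2=7·1+1=8
a_3=2:  p_3=2·135+17=287,  q_3=2·8+1=17
a_4=7:  p_4=7·287+135=2144,  q_4=7·17+8=127
a_5=1:  p_5=1·2144+287=2431,  q_5=1·127+17=144
(x₁, y₁) = (2431, 144);  2431² − 285·144² = 1 ✓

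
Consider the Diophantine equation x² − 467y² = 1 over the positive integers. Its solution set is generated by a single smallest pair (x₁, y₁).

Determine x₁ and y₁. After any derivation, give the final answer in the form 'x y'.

1625626 75225

[21; 1,1,1,1,3,…,1,1,42] for √467; ℓ=14 ⇒ convergent index 13
k=0  a_k=21  p_k/q_k = 21/1
k=1  a_k=1  p_k/q_k = 22/1
…
k=3  a_k=1  p_k/q_k = 65/3
k=4  a_k=1  p_k/q_k = 108/5
k=5  a_k=3  p_k/q_k = 389/18
k=6  a_k=3  p_k/q_k = 1275/59
…
k=8  a_k=3  p_k/q_k = 82767/3830
k=9  a_k=3  p_k/q_k = 275465/12747
…
k=11  a_k=1  p_k/q_k = 633697/29324
k=12  a_k=1  p_k/q_k = 991929/45901
k=13  a_k=1  p_k/q_k = 1625626/75225
(x₁, y₁) = (1625626, 75225);  1625626² − 467·75225² = 1 ✓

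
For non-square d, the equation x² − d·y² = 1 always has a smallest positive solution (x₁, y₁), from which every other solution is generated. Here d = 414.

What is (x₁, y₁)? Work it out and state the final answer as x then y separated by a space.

24335 1196

√414 → a₀=20, period (2,1,7,2,7,1,2,40); ℓ=8 even so k=7
k=0  a_k=20  p_k/q_k = 20/1
…
k=2  a_k=1  p_k/q_k = 61/3
…
k=5  a_k=7  p_k/q_k = 7447/366
k=6  a_k=1  p_k/q_k = 8444/415
k=7  a_k=2  p_k/q_k = 24335/1196
fundamental: x₁=24335, y₁=1196  (since 592192225 − 414·1430416 = 1)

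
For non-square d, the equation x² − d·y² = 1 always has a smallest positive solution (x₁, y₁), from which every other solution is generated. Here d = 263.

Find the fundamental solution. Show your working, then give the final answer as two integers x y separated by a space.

√263 = [16; 4,1,1,1,1,15,1,1,1,1,4,32, …], period ℓ=12 (even) → k=11
i=0: a=16 ⇒ p=16, q=1
…
i=2: a=1 ⇒ p=81, q=5
…
i=4: a=1 ⇒ p=227, q=14
i=5: a=1 ⇒ p=373, q=23
i=6: a=15 ⇒ p=5822, q=359
i=7: a=1 ⇒ p=6195, q=382
i=8: a=1 ⇒ p=12017, q=741
…
i=10: a=1 ⇒ p=30229, q=1864
i=11: a=4 ⇒ p=139128, q=8579
(x₁, y₁) = (139128, 8579);  139128² − 263·8579² = 1 ✓

139128 8579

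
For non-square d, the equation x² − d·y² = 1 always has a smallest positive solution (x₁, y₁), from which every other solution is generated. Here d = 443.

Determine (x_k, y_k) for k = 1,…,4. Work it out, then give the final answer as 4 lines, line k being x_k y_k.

442 21
390727 18564
345402226 16410555
305335177057 14506912056

[21; 21,42] for √443; ℓ=2 ⇒ convergent index 1
i=0: a=21 ⇒ p=21, q=1
i=1: a=21 ⇒ p=442, q=21
→ (442, 21).  Check: 442²=195364, 443·21²=195363, difference 1.
(442+21√443)^2 = 390727 + 18564√443
(442+21√443)^3 = 345402226 + 16410555√443
(442+21√443)^4 = 305335177057 + 14506912056√443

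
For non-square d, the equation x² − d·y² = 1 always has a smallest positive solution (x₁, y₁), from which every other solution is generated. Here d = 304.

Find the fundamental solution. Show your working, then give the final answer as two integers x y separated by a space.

[17; 2,3,2,1,1,1,1,1,2,3,2,34] for √304; ℓ=12 ⇒ convergent index 11
a_0=17:  p_0=17·1+0=17,  q_0=17·0+1=1
a_1=2:  p_1=2·17+1=35,  q_1=2·1+0=2
a_2=3:  p_2=3·35+17=122,  q_2=3·2+1=7
a_3=2:  p_3=2·122+35=279,  q_3=2·7+2=16
a_4=1:  p_4=1·279+122=401,  q_4=1·16+7=23
a_5=1:  p_5=1·401+279=680,  q_5=1·23+16=39
a_6=1:  p_6=1·680+401=1081,  q_6=1·39+23=62
a_7=1:  p_7=1·1081+680=1761,  q_7=1·62+39=101
…
a_9=2:  p_9=2·2842+1761=7445,  q_9=2·163+101=427
a_10=3:  p_10=3·7445+2842=25177,  q_10=3·427+163=1444
a_11=2:  p_11=2·25177+7445=57799,  q_11=2·1444+427=3315
(x₁, y₁) = (57799, 3315);  57799² − 304·3315² = 1 ✓

57799 3315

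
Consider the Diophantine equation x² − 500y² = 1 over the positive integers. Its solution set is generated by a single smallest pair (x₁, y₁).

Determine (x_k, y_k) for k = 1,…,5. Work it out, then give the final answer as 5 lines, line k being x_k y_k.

√500 → a₀=22, period (2,1,3,2,1,…,1,2,44); ℓ=14 even so k=13
i=0: a=22 ⇒ p=22, q=1
i=1: a=2 ⇒ p=45, q=2
i=2: a=1 ⇒ p=67, q=3
…
i=5: a=1 ⇒ p=805, q=36
i=6: a=1 ⇒ p=1364, q=61
…
i=12: a=1 ⇒ p=335522, q=15005
i=13: a=2 ⇒ p=930249, q=41602
(x₁, y₁) = (930249, 41602);  930249² − 500·41602² = 1 ✓
(930249+41602√500)^2 = 1730726404001 + 77400437796√500
(930249+41602√500)^3 = 3220013013190122249 + 144003359718540806√500
(930249+41602√500)^4 = 5990827771012465337616001 + 267917962749548332043592√500
(930249+41602√500)^5 = 11145923086309929722690704506249 + 498460833859465169310720288010√500

930249 41602
1730726404001 77400437796
3220013013190122249 144003359718540806
5990827771012465337616001 267917962749548332043592
11145923086309929722690704506249 498460833859465169310720288010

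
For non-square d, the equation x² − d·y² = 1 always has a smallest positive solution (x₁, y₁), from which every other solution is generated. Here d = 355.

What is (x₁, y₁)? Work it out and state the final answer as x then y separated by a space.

954809 50676

√355 → a₀=18, period (1,5,3,3,1,6,1,3,3,5,1,36); ℓ=12 even so k=11
i=0: a=18 ⇒ p=18, q=1
i=1: a=1 ⇒ p=19, q=1
i=2: a=5 ⇒ p=113, q=6
i=3: a=3 ⇒ p=358, q=19
i=4: a=3 ⇒ p=1187, q=63
i=5: a=1 ⇒ p=1545, q=82
…
i=7: a=1 ⇒ p=12002, q=637
i=8: a=3 ⇒ p=46463, q=2466
i=9: a=3 ⇒ p=151391, q=8035
i=10: a=5 ⇒ p=803418, q=42641
i=11: a=1 ⇒ p=954809, q=50676
→ (954809, 50676).  Check: 954809²=911660226481, 355·50676²=911660226480, difference 1.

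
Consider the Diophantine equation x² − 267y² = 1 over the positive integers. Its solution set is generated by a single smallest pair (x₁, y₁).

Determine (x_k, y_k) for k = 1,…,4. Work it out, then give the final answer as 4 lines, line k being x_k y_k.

d=267: √d = [16; 2,1,15,1,2,32] (ℓ=6, even), read p_5/q_5
i=0: a=16 ⇒ p=16, q=1
…
i=4: a=1 ⇒ p=817, q=50
i=5: a=2 ⇒ p=2402, q=147
(x₁, y₁) = (2402, 147);  2402² − 267·147² = 1 ✓
n=2: (2402,147)∘(2402,147) = (2402·2402+267·147·147, 2402·147+147·2402) = (11539207,706188)
n=3: (11539207,706188)∘(2402,147) = (2402·11539207+267·147·706188, 2402·706188+147·11539207) = (55434348026,3392527005)
n=4: (55434348026,3392527005)∘(2402,147) = (2402·55434348026+267·147·3392527005, 2402·3392527005+147·55434348026) = (266306596377697,16297699025832)

2402 147
11539207 706188
55434348026 3392527005
266306596377697 16297699025832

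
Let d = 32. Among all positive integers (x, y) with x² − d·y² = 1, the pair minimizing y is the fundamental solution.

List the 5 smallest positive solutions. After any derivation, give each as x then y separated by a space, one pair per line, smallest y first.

17 3
577 102
19601 3465
665857 117708
22619537 3998607

√32 → a₀=5, period (1,1,1,10); ℓ=4 even so k=3
step 0: (5, 1)  from 5·(1,0) + (0,1)
step 1: (6, 1)  from 1·(5,1) + (1,0)
step 2: (11, 2)  from 1·(6,1) + (5,1)
step 3: (17, 3)  from 1·(11,2) + (6,1)
→ (17, 3).  Check: 17²=289, 32·3²=288, difference 1.
k=2:  x_2 = 17·17+32·3·3 = 577,  y_2 = 17·3+3·17 = 102
k=3:  x_3 = 17·577+32·3·102 = 19601,  y_3 = 17·102+3·577 = 3465
k=4:  x_4 = 17·19601+32·3·3465 = 665857,  y_4 = 17·3465+3·19601 = 117708
k=5:  x_5 = 17·665857+32·3·117708 = 22619537,  y_5 = 17·117708+3·665857 = 3998607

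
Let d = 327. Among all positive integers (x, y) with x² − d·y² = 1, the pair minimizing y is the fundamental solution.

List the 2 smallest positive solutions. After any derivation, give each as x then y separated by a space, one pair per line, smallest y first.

217 12
94177 5208

√327 → a₀=18, period (12,36); ℓ=2 even so k=1
step 0: (18, 1)  from 18·(1,0) + (0,1)
step 1: (217, 12)  from 12·(18,1) + (1,0)
(x₁, y₁) = (217, 12);  217² − 327·12² = 1 ✓
(x_2, y_2) = (217·217 + 327·12·12, 217·12 + 12·217) = (94177, 5208)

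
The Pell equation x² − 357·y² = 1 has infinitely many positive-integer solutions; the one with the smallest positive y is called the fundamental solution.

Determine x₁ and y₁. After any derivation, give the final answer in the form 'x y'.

3401 180

√357 → a₀=18, period (1,8,2,8,1,36); ℓ=6 even so k=5
step 0: (18, 1)  from 18·(1,0) + (0,1)
step 1: (19, 1)  from 1·(18,1) + (1,0)
…
step 4: (3042, 161)  from 8·(359,19) + (170,9)
step 5: (3401, 180)  from 1·(3042,161) + (359,19)
→ (3401, 180).  Check: 3401²=11566801, 357·180²=11566800, difference 1.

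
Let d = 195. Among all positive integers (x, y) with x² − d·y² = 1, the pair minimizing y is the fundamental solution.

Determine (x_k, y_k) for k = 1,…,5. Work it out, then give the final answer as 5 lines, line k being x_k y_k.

14 1
391 28
10934 783
305761 21896
8550374 612305

√195 = [13; 1,26, …], period ℓ=2 (even) → k=1
i=0: a=13 ⇒ p=13, q=1
i=1: a=1 ⇒ p=14, q=1
fundamental: x₁=14, y₁=1  (since 196 − 195·1 = 1)
k=2:  x_2 = 14·14+195·1·1 = 391,  y_2 = 14·1+1·14 = 28
k=3:  x_3 = 14·391+195·1·28 = 10934,  y_3 = 14·28+1·391 = 783
k=4:  x_4 = 14·10934+195·1·783 = 305761,  y_4 = 14·783+1·10934 = 21896
k=5:  x_5 = 14·305761+195·1·21896 = 8550374,  y_5 = 14·21896+1·305761 = 612305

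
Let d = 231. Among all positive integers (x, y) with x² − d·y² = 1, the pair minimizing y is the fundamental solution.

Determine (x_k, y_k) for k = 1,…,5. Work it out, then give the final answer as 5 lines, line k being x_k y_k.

76 5
11551 760
1755676 115515
266851201 17557520
40559626876 2668627525

[15; 5,30] for √231; ℓ=2 ⇒ convergent index 1
step 0: (15, 1)  from 15·(1,0) + (0,1)
step 1: (76, 5)  from 5·(15,1) + (1,0)
→ (76, 5).  Check: 76²=5776, 231·5²=5775, difference 1.
k=2:  x_2 = 76·76+231·5·5 = 11551,  y_2 = 76·5+5·76 = 760
k=3:  x_3 = 76·11551+231·5·760 = 1755676,  y_3 = 76·760+5·11551 = 115515
k=4:  x_4 = 76·1755676+231·5·115515 = 266851201,  y_4 = 76·115515+5·1755676 = 17557520
k=5:  x_5 = 76·266851201+231·5·17557520 = 40559626876,  y_5 = 76·17557520+5·266851201 = 2668627525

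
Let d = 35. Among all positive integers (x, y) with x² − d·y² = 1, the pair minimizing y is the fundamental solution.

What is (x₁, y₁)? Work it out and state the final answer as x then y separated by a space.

[5; 1,10] for √35; ℓ=2 ⇒ convergent index 1
i=0: a=5 ⇒ p=5, q=1
i=1: a=1 ⇒ p=6, q=1
→ (6, 1).  Check: 6²=36, 35·1²=35, difference 1.

6 1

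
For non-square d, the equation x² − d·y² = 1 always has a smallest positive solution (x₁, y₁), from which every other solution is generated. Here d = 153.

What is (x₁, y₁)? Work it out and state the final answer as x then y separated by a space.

d=153: √d = [12; 2,1,2,2,2,1,2,24] (ℓ=8, even), read p_7/q_7
i=0: a=12 ⇒ p=12, q=1
…
i=4: a=2 ⇒ p=235, q=19
…
i=6: a=1 ⇒ p=804, q=65
i=7: a=2 ⇒ p=2177, q=176
→ (2177, 176).  Check: 2177²=4739329, 153·176²=4739328, difference 1.

2177 176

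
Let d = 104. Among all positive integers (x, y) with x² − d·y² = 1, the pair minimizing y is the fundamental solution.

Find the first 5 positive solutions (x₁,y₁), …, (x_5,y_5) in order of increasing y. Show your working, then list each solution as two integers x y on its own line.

51 5
5201 510
530451 52015
54100801 5305020
5517751251 541060025

√104 → a₀=10, period (5,20); ℓ=2 even so k=1
k=0  a_k=10  p_k/q_k = 10/1
k=1  a_k=5  p_k/q_k = 51/5
(x₁, y₁) = (51, 5);  51² − 104·5² = 1 ✓
n=2: (51,5)∘(51,5) = (51·51+104·5·5, 51·5+5·51) = (5201,510)
n=3: (5201,510)∘(51,5) = (51·5201+104·5·510, 51·510+5·5201) = (530451,52015)
n=4: (530451,52015)∘(51,5) = (51·530451+104·5·52015, 51·52015+5·530451) = (54100801,5305020)
n=5: (54100801,5305020)∘(51,5) = (51·54100801+104·5·5305020, 51·5305020+5·54100801) = (5517751251,541060025)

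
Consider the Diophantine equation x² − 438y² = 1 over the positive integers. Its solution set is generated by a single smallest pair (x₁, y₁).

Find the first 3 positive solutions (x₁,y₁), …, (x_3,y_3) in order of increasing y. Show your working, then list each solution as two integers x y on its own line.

d=438: √d = [20; 1,12,1,40] (ℓ=4, even), read p_3/q_3
k=0  a_k=20  p_k/q_k = 20/1
k=1  a_k=1  p_k/q_k = 21/1
k=2  a_k=12  p_k/q_k = 272/13
k=3  a_k=1  p_k/q_k = 293/14
(x₁, y₁) = (293, 14);  293² − 438·14² = 1 ✓
(293+14√438)^2 = 171697 + 8204√438
(293+14√438)^3 = 100614149 + 4807530√438

293 14
171697 8204
100614149 4807530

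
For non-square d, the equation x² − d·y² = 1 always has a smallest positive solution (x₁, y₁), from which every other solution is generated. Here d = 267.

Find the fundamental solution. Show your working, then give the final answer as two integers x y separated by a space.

d=267: √d = [16; 2,1,15,1,2,32] (ℓ=6, even), read p_5/q_5
a_0=16:  p_0=16·1+0=16,  q_0=16·0+1=1
a_1=2:  p_1=2·16+1=33,  q_1=2·1+0=2
…
a_4=1:  p_4=1·768+49=817,  q_4=1·47+3=50
a_5=2:  p_5=2·817+768=2402,  q_5=2·50+47=147
→ (2402, 147).  Check: 2402²=5769604, 267·147²=5769603, difference 1.

2402 147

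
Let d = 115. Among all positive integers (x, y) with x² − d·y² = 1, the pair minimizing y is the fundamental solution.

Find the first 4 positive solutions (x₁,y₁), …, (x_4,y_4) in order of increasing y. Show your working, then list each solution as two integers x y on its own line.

√115 → a₀=10, period (1,2,1,1,1,1,1,2,1,20); ℓ=10 even so k=9
i=0: a=10 ⇒ p=10, q=1
…
i=5: a=1 ⇒ p=118, q=11
…
i=8: a=2 ⇒ p=815, q=76
i=9: a=1 ⇒ p=1126, q=105
(x₁, y₁) = (1126, 105);  1126² − 115·105² = 1 ✓
k=2:  x_2 = 1126·1126+115·105·105 = 2535751,  y_2 = 1126·105+105·1126 = 236460
k=3:  x_3 = 1126·2535751+115·105·236460 = 5710510126,  y_3 = 1126·236460+105·2535751 = 532507815
k=4:  x_4 = 1126·5710510126+115·105·532507815 = 12860066268001,  y_4 = 1126·532507815+105·5710510126 = 1199207362920

1126 105
2535751 236460
5710510126 532507815
12860066268001 1199207362920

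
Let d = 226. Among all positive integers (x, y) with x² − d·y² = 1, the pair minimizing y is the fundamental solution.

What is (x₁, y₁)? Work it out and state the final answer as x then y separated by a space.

√226 → a₀=15, period (30); ℓ=1 odd so k=1
k=0  a_k=15  p_k/q_k = 15/1
k=1  a_k=30  p_k/q_k = 451/30
→ (451, 30).  Check: 451²=203401, 226·30²=203400, difference 1.

451 30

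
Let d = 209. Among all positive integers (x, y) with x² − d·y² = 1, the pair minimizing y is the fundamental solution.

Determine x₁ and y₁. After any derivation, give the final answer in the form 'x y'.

√209 = [14; 2,5,3,2,3,5,2,28, …], period ℓ=8 (even) → k=7
k=0  a_k=14  p_k/q_k = 14/1
…
k=4  a_k=2  p_k/q_k = 1171/81
…
k=6  a_k=5  p_k/q_k = 21266/1471
k=7  a_k=2  p_k/q_k = 46551/3220
(x₁, y₁) = (46551, 3220);  46551² − 209·3220² = 1 ✓

46551 3220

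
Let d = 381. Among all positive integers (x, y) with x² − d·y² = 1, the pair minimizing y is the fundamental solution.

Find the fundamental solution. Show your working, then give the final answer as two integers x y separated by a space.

√381 = [19; 1,1,12,1,1,38, …], period ℓ=6 (even) → k=5
k=0  a_k=19  p_k/q_k = 19/1
…
k=4  a_k=1  p_k/q_k = 527/27
k=5  a_k=1  p_k/q_k = 1015/52
fundamental: x₁=1015, y₁=52  (since 1030225 − 381·2704 = 1)

1015 52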